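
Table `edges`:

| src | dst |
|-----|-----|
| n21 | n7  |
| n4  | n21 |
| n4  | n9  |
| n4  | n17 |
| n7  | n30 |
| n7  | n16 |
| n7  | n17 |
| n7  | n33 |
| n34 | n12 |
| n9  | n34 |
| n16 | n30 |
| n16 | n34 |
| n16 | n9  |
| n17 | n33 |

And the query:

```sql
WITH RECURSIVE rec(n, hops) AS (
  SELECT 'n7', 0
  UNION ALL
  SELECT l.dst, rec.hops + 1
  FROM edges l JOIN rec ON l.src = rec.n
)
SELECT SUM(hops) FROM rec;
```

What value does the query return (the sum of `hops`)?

Base: (n7, hops=0).
Iteration 1: edges from {n7} -> (n16, hops=1), (n17, hops=1), (n30, hops=1), (n33, hops=1).
Iteration 2: edges from {n16,n17,n30,n33} -> (n30, hops=2), (n33, hops=2), (n34, hops=2), (n9, hops=2).
Iteration 3: edges from {n30,n33,n34,n9} -> (n12, hops=3), (n34, hops=3).
Iteration 4: edges from {n12,n34} -> (n12, hops=4).
Iteration 5: no outgoing edges from {n12}; recursion stops.
SUM(hops) = 0 + 1 + 1 + 1 + 1 + 2 + 2 + 2 + 2 + 3 + 3 + 4 = 22.

22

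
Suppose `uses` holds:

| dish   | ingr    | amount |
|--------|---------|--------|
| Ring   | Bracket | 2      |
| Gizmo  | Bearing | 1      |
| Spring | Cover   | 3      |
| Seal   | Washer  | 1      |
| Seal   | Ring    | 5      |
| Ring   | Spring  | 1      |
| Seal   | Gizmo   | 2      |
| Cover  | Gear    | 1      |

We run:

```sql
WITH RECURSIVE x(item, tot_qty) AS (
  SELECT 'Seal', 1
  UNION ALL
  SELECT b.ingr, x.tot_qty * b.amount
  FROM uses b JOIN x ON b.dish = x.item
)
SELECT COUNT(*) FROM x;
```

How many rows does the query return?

9

Base: (Seal, tot_qty=1).
Iteration 1: components of {Seal} -> Gizmo = 1*2 = 2, Ring = 1*5 = 5, Washer = 1*1 = 1.
Iteration 2: components of {Gizmo,Ring,Washer} -> Bearing = 2*1 = 2, Bracket = 5*2 = 10, Spring = 5*1 = 5.
Iteration 3: components of {Bearing,Bracket,Spring} -> Cover = 5*3 = 15.
Iteration 4: components of {Cover} -> Gear = 15*1 = 15.
Iteration 5: no further components; recursion stops.
Total rows emitted: 9.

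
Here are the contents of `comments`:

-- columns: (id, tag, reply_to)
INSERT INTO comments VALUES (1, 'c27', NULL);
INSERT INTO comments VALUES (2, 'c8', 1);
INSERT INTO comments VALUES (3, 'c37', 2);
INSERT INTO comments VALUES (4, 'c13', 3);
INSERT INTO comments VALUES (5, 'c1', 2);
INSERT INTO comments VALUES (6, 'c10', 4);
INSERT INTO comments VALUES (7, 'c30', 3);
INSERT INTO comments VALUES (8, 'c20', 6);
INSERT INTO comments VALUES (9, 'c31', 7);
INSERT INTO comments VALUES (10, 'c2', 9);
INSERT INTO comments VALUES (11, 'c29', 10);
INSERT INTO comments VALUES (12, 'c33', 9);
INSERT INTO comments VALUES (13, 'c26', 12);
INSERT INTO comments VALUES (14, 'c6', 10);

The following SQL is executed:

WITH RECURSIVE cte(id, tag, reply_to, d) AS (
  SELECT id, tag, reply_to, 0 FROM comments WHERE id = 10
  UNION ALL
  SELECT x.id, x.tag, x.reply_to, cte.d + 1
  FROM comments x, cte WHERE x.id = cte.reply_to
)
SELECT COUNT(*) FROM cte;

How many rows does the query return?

6

Base: id=10 (c2), reply_to=9, d 0.
Iteration 1: join on id=9 -> c31 (id 9, reply_to=7, d 1).
Iteration 2: join on id=7 -> c30 (id 7, reply_to=3, d 2).
Iteration 3: join on id=3 -> c37 (id 3, reply_to=2, d 3).
Iteration 4: join on id=2 -> c8 (id 2, reply_to=1, d 4).
Iteration 5: join on id=1 -> c27 (id 1, reply_to=NULL, d 5).
Iteration 6: reply_to is NULL; no match; recursion stops.
Total rows emitted: 6.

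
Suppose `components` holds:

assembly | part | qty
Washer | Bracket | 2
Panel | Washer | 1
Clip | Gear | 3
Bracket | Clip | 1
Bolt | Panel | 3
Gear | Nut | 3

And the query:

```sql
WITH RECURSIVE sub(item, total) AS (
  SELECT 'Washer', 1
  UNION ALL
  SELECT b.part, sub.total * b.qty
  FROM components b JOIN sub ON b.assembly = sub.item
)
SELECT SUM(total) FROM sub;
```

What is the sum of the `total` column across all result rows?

Base: (Washer, total=1).
Iteration 1: components of {Washer} -> Bracket = 1*2 = 2.
Iteration 2: components of {Bracket} -> Clip = 2*1 = 2.
Iteration 3: components of {Clip} -> Gear = 2*3 = 6.
Iteration 4: components of {Gear} -> Nut = 6*3 = 18.
Iteration 5: no further components; recursion stops.
SUM(total) = 1 + 2 + 2 + 6 + 18 = 29.

29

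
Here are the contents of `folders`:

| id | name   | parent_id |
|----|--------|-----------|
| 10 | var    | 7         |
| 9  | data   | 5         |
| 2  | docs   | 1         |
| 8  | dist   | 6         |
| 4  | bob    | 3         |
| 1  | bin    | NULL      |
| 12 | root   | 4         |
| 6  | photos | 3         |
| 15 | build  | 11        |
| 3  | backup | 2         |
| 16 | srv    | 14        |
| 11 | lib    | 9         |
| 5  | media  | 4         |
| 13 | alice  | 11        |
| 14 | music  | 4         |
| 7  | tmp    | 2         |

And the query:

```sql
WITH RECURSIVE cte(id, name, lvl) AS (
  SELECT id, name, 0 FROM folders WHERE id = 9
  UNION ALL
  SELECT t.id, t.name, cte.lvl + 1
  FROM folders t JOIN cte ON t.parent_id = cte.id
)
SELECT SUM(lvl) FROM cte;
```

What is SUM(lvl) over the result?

5

Base: id=9 (data) at lvl 0.
Iteration 1: rows with parent_id in {9} -> lib (id 11, lvl 1).
Iteration 2: rows with parent_id in {11} -> alice (id 13, lvl 2), build (id 15, lvl 2).
Iteration 3: no rows with parent_id in {13,15}; recursion stops.
SUM(lvl) = 0 + 1 + 2 + 2 = 5.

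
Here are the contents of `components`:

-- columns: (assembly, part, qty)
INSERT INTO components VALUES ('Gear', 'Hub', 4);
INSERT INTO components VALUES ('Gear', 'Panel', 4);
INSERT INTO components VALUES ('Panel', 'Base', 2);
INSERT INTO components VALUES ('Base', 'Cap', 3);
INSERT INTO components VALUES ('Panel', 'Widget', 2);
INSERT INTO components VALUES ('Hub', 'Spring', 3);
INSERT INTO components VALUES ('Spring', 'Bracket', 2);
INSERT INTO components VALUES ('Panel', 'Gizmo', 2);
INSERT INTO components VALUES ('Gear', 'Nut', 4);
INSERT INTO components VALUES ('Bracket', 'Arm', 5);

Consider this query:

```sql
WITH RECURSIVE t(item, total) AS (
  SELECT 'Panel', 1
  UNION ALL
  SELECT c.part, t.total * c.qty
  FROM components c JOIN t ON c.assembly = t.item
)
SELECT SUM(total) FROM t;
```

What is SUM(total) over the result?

13

Base: (Panel, total=1).
Iteration 1: components of {Panel} -> Base = 1*2 = 2, Gizmo = 1*2 = 2, Widget = 1*2 = 2.
Iteration 2: components of {Base,Gizmo,Widget} -> Cap = 2*3 = 6.
Iteration 3: no further components; recursion stops.
SUM(total) = 1 + 2 + 2 + 2 + 6 = 13.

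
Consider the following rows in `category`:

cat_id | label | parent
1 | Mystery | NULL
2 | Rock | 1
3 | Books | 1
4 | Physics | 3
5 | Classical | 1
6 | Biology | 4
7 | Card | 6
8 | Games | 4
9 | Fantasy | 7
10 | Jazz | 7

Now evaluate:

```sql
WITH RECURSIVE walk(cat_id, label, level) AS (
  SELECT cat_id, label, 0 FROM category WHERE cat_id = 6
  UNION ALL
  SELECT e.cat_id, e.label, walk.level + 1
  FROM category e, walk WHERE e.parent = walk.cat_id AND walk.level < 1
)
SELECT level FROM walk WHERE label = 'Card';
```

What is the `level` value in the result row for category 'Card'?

Base: cat_id=6 (Biology) at level 0.
Iteration 1: rows with parent in {6} -> Card (id 7, level 1).
Iteration 2: level < 1 fails for all current rows; recursion stops.

1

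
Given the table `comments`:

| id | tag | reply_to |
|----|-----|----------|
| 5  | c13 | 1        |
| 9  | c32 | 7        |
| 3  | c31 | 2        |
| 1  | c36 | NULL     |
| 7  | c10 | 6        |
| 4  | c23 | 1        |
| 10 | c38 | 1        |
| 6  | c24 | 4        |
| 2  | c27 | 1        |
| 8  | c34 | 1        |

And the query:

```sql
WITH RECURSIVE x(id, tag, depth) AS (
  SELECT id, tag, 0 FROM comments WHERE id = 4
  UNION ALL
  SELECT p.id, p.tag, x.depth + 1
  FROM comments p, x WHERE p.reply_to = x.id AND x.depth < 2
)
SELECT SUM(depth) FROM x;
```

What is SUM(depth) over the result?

3

Base: id=4 (c23) at depth 0.
Iteration 1: rows with reply_to in {4} -> c24 (id 6, depth 1).
Iteration 2: rows with reply_to in {6} -> c10 (id 7, depth 2).
Iteration 3: depth < 2 fails for all current rows; recursion stops.
SUM(depth) = 0 + 1 + 2 = 3.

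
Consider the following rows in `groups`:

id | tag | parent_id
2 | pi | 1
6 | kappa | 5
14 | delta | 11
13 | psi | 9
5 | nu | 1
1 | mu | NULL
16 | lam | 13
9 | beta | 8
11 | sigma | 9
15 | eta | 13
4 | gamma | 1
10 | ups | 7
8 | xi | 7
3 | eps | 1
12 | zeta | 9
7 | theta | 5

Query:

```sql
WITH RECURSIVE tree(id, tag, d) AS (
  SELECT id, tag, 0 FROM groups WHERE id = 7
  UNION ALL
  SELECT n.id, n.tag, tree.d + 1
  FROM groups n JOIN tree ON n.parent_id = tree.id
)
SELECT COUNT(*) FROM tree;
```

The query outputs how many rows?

10

Base: id=7 (theta) at d 0.
Iteration 1: rows with parent_id in {7} -> xi (id 8, d 1), ups (id 10, d 1).
Iteration 2: rows with parent_id in {8,10} -> beta (id 9, d 2).
Iteration 3: rows with parent_id in {9} -> sigma (id 11, d 3), zeta (id 12, d 3), psi (id 13, d 3).
Iteration 4: rows with parent_id in {11,12,13} -> delta (id 14, d 4), eta (id 15, d 4), lam (id 16, d 4).
Iteration 5: no rows with parent_id in {14,15,16}; recursion stops.
Total rows emitted: 10.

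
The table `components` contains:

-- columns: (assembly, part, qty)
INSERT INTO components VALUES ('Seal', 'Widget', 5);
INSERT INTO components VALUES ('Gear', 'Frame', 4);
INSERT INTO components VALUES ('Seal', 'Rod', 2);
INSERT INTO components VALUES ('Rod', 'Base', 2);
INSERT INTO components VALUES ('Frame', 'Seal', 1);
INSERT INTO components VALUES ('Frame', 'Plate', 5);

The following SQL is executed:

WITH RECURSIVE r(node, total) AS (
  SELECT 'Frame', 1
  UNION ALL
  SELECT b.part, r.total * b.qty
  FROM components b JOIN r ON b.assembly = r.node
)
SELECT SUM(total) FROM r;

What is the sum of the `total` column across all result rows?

18

Base: (Frame, total=1).
Iteration 1: components of {Frame} -> Plate = 1*5 = 5, Seal = 1*1 = 1.
Iteration 2: components of {Plate,Seal} -> Rod = 1*2 = 2, Widget = 1*5 = 5.
Iteration 3: components of {Rod,Widget} -> Base = 2*2 = 4.
Iteration 4: no further components; recursion stops.
SUM(total) = 1 + 5 + 1 + 2 + 5 + 4 = 18.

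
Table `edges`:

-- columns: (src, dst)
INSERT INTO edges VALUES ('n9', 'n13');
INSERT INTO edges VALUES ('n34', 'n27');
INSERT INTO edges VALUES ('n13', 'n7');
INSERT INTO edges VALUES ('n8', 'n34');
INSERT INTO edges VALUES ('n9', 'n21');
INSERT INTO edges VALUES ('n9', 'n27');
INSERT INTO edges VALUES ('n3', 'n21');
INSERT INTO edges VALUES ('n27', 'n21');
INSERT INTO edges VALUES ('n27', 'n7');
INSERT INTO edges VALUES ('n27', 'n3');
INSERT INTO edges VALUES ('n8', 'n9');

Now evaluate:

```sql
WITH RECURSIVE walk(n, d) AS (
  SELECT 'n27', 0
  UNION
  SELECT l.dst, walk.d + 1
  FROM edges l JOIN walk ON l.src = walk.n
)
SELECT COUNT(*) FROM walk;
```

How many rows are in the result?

Base: (n27, d=0).
Iteration 1: edges from {n27} -> (n21, d=1), (n3, d=1), (n7, d=1).
Iteration 2: edges from {n21,n3,n7} -> (n21, d=2).
Iteration 3: no outgoing edges from {n21}; recursion stops.
Total rows emitted: 5.

5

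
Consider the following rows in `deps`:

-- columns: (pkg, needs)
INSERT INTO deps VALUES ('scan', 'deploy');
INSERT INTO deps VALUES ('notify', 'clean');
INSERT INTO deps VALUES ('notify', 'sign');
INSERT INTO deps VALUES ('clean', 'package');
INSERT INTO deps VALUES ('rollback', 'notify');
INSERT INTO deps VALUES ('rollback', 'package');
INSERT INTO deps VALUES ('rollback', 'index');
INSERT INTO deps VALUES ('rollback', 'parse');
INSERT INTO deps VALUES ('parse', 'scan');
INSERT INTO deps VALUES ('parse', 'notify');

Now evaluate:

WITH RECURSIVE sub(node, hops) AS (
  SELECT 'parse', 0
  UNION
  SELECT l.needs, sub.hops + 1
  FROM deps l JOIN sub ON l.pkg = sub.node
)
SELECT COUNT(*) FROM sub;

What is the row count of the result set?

Base: (parse, hops=0).
Iteration 1: edges from {parse} -> (notify, hops=1), (scan, hops=1).
Iteration 2: edges from {notify,scan} -> (clean, hops=2), (deploy, hops=2), (sign, hops=2).
Iteration 3: edges from {clean,deploy,sign} -> (package, hops=3).
Iteration 4: no outgoing edges from {package}; recursion stops.
Total rows emitted: 7.

7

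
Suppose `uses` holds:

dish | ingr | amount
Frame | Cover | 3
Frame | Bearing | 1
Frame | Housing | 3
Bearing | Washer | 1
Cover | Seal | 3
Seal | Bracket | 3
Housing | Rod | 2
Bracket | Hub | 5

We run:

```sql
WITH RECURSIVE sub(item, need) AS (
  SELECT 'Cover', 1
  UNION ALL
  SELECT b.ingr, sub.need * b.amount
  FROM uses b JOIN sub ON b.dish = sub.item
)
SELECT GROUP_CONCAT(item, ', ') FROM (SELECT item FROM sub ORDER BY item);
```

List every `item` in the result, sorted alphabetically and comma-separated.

Base: (Cover, need=1).
Iteration 1: components of {Cover} -> Seal = 1*3 = 3.
Iteration 2: components of {Seal} -> Bracket = 3*3 = 9.
Iteration 3: components of {Bracket} -> Hub = 9*5 = 45.
Iteration 4: no further components; recursion stops.

Bracket, Cover, Hub, Seal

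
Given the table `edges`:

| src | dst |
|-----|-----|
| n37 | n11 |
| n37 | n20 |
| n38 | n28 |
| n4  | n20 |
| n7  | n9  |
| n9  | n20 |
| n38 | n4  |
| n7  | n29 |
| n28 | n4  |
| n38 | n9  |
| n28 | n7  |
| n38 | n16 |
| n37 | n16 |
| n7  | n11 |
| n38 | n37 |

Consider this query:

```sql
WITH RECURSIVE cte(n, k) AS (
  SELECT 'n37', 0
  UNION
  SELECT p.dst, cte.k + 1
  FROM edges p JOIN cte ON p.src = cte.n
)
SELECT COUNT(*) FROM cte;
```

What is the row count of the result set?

Base: (n37, k=0).
Iteration 1: edges from {n37} -> (n11, k=1), (n16, k=1), (n20, k=1).
Iteration 2: no outgoing edges from {n11,n16,n20}; recursion stops.
Total rows emitted: 4.

4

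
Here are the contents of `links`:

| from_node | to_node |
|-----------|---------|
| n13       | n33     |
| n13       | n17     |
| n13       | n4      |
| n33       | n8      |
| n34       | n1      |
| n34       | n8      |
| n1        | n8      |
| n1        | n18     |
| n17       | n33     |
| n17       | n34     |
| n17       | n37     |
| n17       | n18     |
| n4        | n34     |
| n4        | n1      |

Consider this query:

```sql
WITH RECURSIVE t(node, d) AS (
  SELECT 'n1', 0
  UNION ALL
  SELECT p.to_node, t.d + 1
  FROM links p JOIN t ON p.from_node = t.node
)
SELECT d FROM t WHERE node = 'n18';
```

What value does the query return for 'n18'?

1

Base: (n1, d=0).
Iteration 1: edges from {n1} -> (n18, d=1), (n8, d=1).
Iteration 2: no outgoing edges from {n18,n8}; recursion stops.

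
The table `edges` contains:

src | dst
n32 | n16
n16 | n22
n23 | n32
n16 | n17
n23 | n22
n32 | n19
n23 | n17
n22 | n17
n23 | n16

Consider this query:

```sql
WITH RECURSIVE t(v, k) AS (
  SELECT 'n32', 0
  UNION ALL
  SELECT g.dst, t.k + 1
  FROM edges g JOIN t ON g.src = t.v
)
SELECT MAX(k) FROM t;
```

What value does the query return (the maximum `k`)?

Base: (n32, k=0).
Iteration 1: edges from {n32} -> (n16, k=1), (n19, k=1).
Iteration 2: edges from {n16,n19} -> (n17, k=2), (n22, k=2).
Iteration 3: edges from {n17,n22} -> (n17, k=3).
Iteration 4: no outgoing edges from {n17}; recursion stops.
k values: 0, 1, 1, 2, 2, 3; the maximum is 3.

3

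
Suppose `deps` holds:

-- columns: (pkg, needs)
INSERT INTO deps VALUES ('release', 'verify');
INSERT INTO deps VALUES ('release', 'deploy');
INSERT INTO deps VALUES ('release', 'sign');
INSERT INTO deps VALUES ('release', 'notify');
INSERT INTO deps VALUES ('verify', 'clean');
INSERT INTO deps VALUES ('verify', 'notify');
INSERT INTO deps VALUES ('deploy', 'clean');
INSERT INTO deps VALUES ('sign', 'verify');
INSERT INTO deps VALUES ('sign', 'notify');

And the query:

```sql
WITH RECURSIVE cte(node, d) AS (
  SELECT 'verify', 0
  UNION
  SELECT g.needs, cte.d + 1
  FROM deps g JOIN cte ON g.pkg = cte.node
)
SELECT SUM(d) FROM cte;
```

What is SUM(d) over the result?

2

Base: (verify, d=0).
Iteration 1: edges from {verify} -> (clean, d=1), (notify, d=1).
Iteration 2: no outgoing edges from {clean,notify}; recursion stops.
SUM(d) = 0 + 1 + 1 = 2.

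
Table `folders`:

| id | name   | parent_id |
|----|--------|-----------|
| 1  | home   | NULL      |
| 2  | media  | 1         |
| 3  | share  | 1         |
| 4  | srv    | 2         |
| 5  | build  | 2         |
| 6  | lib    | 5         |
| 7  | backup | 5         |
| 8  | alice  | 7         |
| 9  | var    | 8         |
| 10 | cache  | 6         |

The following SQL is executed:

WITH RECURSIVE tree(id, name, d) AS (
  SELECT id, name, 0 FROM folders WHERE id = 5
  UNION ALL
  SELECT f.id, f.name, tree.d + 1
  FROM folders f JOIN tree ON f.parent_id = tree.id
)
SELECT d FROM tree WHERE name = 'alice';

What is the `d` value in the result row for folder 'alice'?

Base: id=5 (build) at d 0.
Iteration 1: rows with parent_id in {5} -> lib (id 6, d 1), backup (id 7, d 1).
Iteration 2: rows with parent_id in {6,7} -> alice (id 8, d 2), cache (id 10, d 2).
Iteration 3: rows with parent_id in {8,10} -> var (id 9, d 3).
Iteration 4: no rows with parent_id in {9}; recursion stops.

2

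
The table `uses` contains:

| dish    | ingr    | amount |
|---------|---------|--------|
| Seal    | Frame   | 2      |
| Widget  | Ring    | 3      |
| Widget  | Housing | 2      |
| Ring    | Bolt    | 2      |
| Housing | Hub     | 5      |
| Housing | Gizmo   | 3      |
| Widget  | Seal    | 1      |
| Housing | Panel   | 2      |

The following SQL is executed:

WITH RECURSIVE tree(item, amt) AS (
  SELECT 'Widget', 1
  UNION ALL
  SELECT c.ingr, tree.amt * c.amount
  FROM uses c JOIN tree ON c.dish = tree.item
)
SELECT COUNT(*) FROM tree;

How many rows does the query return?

Base: (Widget, amt=1).
Iteration 1: components of {Widget} -> Housing = 1*2 = 2, Ring = 1*3 = 3, Seal = 1*1 = 1.
Iteration 2: components of {Housing,Ring,Seal} -> Bolt = 3*2 = 6, Frame = 1*2 = 2, Gizmo = 2*3 = 6, Hub = 2*5 = 10, Panel = 2*2 = 4.
Iteration 3: no further components; recursion stops.
Total rows emitted: 9.

9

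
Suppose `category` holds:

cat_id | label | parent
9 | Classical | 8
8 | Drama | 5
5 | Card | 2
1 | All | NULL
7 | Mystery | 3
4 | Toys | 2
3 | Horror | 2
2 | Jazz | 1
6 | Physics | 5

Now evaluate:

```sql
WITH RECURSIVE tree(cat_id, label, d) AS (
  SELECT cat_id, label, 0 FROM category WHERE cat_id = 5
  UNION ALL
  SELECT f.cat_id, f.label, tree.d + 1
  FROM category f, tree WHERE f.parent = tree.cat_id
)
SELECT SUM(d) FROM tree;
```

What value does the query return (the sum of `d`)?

4

Base: cat_id=5 (Card) at d 0.
Iteration 1: rows with parent in {5} -> Physics (id 6, d 1), Drama (id 8, d 1).
Iteration 2: rows with parent in {6,8} -> Classical (id 9, d 2).
Iteration 3: no rows with parent in {9}; recursion stops.
SUM(d) = 0 + 1 + 1 + 2 = 4.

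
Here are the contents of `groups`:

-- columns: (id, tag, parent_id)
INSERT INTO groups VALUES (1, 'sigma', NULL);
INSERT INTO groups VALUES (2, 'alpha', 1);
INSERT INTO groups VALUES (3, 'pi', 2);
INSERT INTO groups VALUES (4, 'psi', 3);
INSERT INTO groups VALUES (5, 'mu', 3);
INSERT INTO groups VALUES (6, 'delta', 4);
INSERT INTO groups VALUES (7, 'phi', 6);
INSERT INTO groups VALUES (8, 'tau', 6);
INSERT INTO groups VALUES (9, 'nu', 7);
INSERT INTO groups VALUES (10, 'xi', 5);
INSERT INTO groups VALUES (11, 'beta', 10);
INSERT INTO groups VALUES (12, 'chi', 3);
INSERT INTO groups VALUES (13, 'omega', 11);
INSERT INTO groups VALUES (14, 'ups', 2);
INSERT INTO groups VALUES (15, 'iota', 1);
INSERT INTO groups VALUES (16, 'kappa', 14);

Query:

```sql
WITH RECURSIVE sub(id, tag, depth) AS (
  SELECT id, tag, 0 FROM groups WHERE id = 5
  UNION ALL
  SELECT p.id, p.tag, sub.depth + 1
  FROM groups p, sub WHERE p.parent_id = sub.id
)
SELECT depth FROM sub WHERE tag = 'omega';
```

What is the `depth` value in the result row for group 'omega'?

Base: id=5 (mu) at depth 0.
Iteration 1: rows with parent_id in {5} -> xi (id 10, depth 1).
Iteration 2: rows with parent_id in {10} -> beta (id 11, depth 2).
Iteration 3: rows with parent_id in {11} -> omega (id 13, depth 3).
Iteration 4: no rows with parent_id in {13}; recursion stops.

3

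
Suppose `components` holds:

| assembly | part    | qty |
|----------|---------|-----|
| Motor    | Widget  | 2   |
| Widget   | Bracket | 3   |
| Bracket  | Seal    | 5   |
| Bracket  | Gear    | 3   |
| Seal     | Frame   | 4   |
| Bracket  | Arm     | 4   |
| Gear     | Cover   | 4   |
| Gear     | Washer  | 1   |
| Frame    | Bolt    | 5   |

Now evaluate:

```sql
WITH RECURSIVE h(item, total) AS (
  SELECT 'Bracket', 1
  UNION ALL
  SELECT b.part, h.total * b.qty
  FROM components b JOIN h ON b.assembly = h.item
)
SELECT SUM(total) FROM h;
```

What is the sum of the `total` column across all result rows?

Base: (Bracket, total=1).
Iteration 1: components of {Bracket} -> Arm = 1*4 = 4, Gear = 1*3 = 3, Seal = 1*5 = 5.
Iteration 2: components of {Arm,Gear,Seal} -> Cover = 3*4 = 12, Frame = 5*4 = 20, Washer = 3*1 = 3.
Iteration 3: components of {Cover,Frame,Washer} -> Bolt = 20*5 = 100.
Iteration 4: no further components; recursion stops.
SUM(total) = 1 + 5 + 3 + 4 + 20 + 12 + 3 + 100 = 148.

148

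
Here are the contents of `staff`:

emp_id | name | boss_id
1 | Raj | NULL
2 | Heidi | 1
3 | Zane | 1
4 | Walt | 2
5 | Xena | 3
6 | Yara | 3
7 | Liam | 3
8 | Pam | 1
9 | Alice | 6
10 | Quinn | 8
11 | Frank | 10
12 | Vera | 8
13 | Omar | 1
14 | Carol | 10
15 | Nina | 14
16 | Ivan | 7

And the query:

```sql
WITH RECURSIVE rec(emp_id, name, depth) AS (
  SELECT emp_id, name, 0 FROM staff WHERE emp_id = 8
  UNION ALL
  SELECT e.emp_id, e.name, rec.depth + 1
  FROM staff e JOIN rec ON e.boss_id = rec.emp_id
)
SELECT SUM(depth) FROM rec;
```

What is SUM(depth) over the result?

9

Base: emp_id=8 (Pam) at depth 0.
Iteration 1: rows with boss_id in {8} -> Quinn (id 10, depth 1), Vera (id 12, depth 1).
Iteration 2: rows with boss_id in {10,12} -> Frank (id 11, depth 2), Carol (id 14, depth 2).
Iteration 3: rows with boss_id in {11,14} -> Nina (id 15, depth 3).
Iteration 4: no rows with boss_id in {15}; recursion stops.
SUM(depth) = 0 + 1 + 1 + 2 + 2 + 3 = 9.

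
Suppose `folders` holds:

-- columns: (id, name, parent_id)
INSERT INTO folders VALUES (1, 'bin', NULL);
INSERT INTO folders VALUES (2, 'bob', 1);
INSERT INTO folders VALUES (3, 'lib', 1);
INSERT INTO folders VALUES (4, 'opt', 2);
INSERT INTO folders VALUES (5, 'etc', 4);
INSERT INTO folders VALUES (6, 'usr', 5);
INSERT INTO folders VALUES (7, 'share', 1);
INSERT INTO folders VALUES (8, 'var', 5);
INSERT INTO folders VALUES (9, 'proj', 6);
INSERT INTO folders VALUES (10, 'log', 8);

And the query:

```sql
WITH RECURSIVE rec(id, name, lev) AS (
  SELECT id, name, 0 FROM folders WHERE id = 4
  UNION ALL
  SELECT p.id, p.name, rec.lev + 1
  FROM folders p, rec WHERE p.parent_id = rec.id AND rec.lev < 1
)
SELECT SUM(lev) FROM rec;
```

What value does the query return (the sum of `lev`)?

1

Base: id=4 (opt) at lev 0.
Iteration 1: rows with parent_id in {4} -> etc (id 5, lev 1).
Iteration 2: lev < 1 fails for all current rows; recursion stops.
SUM(lev) = 0 + 1 = 1.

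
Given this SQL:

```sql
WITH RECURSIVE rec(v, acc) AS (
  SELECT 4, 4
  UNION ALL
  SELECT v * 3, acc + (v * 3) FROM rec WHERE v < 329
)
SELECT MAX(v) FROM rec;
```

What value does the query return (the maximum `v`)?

Base: v=4, acc=4.
Iteration 1: 4 < 329 holds -> v = 4 * 3 = 12, acc = 4 + 12 = 16.
Iteration 2: 12 < 329 holds -> v = 12 * 3 = 36, acc = 16 + 36 = 52.
Iteration 3: 36 < 329 holds -> v = 36 * 3 = 108, acc = 52 + 108 = 160.
Iteration 4: 108 < 329 holds -> v = 108 * 3 = 324, acc = 160 + 324 = 484.
Iteration 5: 324 < 329 holds -> v = 324 * 3 = 972, acc = 484 + 972 = 1456.
Iteration 6: 972 < 329 fails; recursion stops.
v values: 4, 12, 36, 108, 324, 972; the maximum is 972.

972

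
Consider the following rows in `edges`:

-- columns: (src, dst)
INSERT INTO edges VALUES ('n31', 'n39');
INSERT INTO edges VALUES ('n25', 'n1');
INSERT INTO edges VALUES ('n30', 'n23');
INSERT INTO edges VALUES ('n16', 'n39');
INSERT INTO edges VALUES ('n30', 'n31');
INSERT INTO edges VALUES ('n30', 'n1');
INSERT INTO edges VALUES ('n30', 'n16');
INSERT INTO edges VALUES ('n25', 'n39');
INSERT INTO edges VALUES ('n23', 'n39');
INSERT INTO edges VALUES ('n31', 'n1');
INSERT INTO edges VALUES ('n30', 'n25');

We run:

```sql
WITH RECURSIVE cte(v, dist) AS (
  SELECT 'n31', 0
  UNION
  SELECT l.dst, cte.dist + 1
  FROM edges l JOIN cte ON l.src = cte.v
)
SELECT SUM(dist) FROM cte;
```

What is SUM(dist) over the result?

2

Base: (n31, dist=0).
Iteration 1: edges from {n31} -> (n1, dist=1), (n39, dist=1).
Iteration 2: no outgoing edges from {n1,n39}; recursion stops.
SUM(dist) = 0 + 1 + 1 = 2.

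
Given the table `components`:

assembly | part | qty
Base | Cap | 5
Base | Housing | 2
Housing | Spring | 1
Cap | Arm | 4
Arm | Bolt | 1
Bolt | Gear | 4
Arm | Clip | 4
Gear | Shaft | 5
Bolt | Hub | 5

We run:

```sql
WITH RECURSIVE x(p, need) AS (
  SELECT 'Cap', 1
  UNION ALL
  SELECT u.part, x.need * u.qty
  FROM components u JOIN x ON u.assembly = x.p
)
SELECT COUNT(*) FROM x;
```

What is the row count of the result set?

Base: (Cap, need=1).
Iteration 1: components of {Cap} -> Arm = 1*4 = 4.
Iteration 2: components of {Arm} -> Bolt = 4*1 = 4, Clip = 4*4 = 16.
Iteration 3: components of {Bolt,Clip} -> Gear = 4*4 = 16, Hub = 4*5 = 20.
Iteration 4: components of {Gear,Hub} -> Shaft = 16*5 = 80.
Iteration 5: no further components; recursion stops.
Total rows emitted: 7.

7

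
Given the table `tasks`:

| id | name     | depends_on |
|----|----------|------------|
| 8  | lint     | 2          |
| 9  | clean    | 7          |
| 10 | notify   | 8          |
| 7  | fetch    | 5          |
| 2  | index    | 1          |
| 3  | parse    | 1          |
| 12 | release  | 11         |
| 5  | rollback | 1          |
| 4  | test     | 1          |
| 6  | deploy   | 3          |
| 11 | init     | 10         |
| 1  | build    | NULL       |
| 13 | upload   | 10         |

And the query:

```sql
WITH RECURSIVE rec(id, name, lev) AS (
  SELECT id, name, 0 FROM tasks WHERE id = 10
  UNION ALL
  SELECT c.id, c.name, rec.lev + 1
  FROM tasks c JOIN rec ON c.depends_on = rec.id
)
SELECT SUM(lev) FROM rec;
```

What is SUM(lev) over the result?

4

Base: id=10 (notify) at lev 0.
Iteration 1: rows with depends_on in {10} -> init (id 11, lev 1), upload (id 13, lev 1).
Iteration 2: rows with depends_on in {11,13} -> release (id 12, lev 2).
Iteration 3: no rows with depends_on in {12}; recursion stops.
SUM(lev) = 0 + 1 + 1 + 2 = 4.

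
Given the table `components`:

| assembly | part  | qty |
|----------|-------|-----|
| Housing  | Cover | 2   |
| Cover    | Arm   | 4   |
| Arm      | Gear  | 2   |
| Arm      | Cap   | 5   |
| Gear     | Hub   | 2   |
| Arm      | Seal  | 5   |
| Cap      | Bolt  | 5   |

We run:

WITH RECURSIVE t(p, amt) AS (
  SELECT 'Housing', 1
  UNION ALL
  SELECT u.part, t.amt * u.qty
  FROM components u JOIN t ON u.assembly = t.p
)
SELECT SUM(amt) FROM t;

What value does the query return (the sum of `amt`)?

339

Base: (Housing, amt=1).
Iteration 1: components of {Housing} -> Cover = 1*2 = 2.
Iteration 2: components of {Cover} -> Arm = 2*4 = 8.
Iteration 3: components of {Arm} -> Cap = 8*5 = 40, Gear = 8*2 = 16, Seal = 8*5 = 40.
Iteration 4: components of {Cap,Gear,Seal} -> Bolt = 40*5 = 200, Hub = 16*2 = 32.
Iteration 5: no further components; recursion stops.
SUM(amt) = 1 + 2 + 8 + 16 + 40 + 40 + 32 + 200 = 339.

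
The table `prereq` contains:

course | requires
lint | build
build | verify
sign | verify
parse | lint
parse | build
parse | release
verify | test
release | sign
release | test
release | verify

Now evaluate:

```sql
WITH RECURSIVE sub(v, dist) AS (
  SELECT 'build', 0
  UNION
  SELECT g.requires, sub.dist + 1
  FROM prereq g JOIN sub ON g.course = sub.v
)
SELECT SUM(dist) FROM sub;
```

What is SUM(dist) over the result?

Base: (build, dist=0).
Iteration 1: edges from {build} -> (verify, dist=1).
Iteration 2: edges from {verify} -> (test, dist=2).
Iteration 3: no outgoing edges from {test}; recursion stops.
SUM(dist) = 0 + 1 + 2 = 3.

3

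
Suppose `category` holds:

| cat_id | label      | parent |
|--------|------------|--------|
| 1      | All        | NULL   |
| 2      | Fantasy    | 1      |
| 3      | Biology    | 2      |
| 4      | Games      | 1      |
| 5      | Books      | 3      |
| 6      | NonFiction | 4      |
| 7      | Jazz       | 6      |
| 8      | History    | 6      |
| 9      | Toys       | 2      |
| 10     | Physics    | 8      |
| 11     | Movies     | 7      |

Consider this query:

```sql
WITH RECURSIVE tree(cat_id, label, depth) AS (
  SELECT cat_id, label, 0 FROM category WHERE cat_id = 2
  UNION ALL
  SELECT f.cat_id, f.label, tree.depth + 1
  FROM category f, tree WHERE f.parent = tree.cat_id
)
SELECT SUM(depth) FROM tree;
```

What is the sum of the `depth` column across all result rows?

4

Base: cat_id=2 (Fantasy) at depth 0.
Iteration 1: rows with parent in {2} -> Biology (id 3, depth 1), Toys (id 9, depth 1).
Iteration 2: rows with parent in {3,9} -> Books (id 5, depth 2).
Iteration 3: no rows with parent in {5}; recursion stops.
SUM(depth) = 0 + 1 + 1 + 2 = 4.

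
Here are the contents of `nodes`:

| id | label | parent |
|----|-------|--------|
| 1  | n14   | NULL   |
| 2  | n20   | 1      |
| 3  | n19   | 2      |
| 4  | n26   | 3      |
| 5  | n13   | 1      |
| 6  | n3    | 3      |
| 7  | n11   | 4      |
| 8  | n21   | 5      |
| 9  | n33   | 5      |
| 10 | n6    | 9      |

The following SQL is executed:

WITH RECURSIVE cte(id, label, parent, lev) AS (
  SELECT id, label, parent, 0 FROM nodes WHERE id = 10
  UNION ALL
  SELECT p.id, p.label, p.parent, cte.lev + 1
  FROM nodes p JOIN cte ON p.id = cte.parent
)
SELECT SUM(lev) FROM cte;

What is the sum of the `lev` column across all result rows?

6

Base: id=10 (n6), parent=9, lev 0.
Iteration 1: join on id=9 -> n33 (id 9, parent=5, lev 1).
Iteration 2: join on id=5 -> n13 (id 5, parent=1, lev 2).
Iteration 3: join on id=1 -> n14 (id 1, parent=NULL, lev 3).
Iteration 4: parent is NULL; no match; recursion stops.
SUM(lev) = 0 + 1 + 2 + 3 = 6.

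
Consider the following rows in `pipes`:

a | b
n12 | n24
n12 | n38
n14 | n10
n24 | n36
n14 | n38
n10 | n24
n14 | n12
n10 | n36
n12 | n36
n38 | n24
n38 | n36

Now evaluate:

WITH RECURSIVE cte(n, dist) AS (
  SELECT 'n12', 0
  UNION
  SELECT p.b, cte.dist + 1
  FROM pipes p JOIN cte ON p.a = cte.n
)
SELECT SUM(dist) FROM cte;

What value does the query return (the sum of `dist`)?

Base: (n12, dist=0).
Iteration 1: edges from {n12} -> (n24, dist=1), (n36, dist=1), (n38, dist=1).
Iteration 2: edges from {n24,n36,n38} -> (n24, dist=2), (n36, dist=2). [UNION drops 1 duplicate row(s)]
Iteration 3: edges from {n24,n36} -> (n36, dist=3).
Iteration 4: no outgoing edges from {n36}; recursion stops.
SUM(dist) = 0 + 1 + 1 + 1 + 2 + 2 + 3 = 10.

10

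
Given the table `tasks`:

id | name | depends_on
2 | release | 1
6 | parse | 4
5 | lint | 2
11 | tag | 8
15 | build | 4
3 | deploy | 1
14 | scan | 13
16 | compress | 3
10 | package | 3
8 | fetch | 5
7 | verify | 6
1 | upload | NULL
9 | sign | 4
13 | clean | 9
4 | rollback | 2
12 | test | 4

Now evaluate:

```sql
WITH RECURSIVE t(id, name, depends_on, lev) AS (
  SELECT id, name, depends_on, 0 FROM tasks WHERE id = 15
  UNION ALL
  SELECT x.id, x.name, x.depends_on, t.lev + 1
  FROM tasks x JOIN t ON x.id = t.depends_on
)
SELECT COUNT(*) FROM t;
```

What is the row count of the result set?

4

Base: id=15 (build), depends_on=4, lev 0.
Iteration 1: join on id=4 -> rollback (id 4, depends_on=2, lev 1).
Iteration 2: join on id=2 -> release (id 2, depends_on=1, lev 2).
Iteration 3: join on id=1 -> upload (id 1, depends_on=NULL, lev 3).
Iteration 4: depends_on is NULL; no match; recursion stops.
Total rows emitted: 4.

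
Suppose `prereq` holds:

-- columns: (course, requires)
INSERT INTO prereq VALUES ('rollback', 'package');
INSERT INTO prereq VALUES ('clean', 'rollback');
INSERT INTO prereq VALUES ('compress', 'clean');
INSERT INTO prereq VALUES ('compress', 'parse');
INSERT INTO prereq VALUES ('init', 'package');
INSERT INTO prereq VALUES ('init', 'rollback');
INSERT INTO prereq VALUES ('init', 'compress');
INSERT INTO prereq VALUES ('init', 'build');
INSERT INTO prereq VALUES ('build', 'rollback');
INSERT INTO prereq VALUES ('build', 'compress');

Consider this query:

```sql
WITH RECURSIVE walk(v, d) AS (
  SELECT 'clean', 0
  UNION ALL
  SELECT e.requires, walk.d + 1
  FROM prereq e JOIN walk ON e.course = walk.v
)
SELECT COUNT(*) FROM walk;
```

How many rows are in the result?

Base: (clean, d=0).
Iteration 1: edges from {clean} -> (rollback, d=1).
Iteration 2: edges from {rollback} -> (package, d=2).
Iteration 3: no outgoing edges from {package}; recursion stops.
Total rows emitted: 3.

3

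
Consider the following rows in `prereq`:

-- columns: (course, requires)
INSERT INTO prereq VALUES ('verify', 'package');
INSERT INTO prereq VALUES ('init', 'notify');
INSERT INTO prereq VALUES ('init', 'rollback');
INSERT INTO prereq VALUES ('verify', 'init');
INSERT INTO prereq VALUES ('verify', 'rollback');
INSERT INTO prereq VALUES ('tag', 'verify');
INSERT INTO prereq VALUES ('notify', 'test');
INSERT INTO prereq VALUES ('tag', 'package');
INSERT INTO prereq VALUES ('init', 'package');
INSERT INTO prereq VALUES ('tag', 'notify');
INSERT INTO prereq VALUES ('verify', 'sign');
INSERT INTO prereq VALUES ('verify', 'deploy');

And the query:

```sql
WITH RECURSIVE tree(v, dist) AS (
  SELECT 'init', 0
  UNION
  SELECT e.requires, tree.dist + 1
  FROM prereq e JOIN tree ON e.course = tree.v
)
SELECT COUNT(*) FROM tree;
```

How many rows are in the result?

5

Base: (init, dist=0).
Iteration 1: edges from {init} -> (notify, dist=1), (package, dist=1), (rollback, dist=1).
Iteration 2: edges from {notify,package,rollback} -> (test, dist=2).
Iteration 3: no outgoing edges from {test}; recursion stops.
Total rows emitted: 5.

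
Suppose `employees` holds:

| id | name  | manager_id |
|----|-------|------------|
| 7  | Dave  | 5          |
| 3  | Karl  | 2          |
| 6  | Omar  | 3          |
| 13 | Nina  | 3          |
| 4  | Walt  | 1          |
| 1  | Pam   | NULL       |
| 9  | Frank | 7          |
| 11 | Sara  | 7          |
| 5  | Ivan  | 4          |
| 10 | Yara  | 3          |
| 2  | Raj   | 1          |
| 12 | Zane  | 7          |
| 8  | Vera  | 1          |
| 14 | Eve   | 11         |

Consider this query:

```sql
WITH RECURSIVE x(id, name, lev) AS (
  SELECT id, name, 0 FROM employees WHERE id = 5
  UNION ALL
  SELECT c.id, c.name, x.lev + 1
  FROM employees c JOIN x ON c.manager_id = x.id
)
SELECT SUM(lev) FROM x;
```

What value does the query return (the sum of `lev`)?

10

Base: id=5 (Ivan) at lev 0.
Iteration 1: rows with manager_id in {5} -> Dave (id 7, lev 1).
Iteration 2: rows with manager_id in {7} -> Frank (id 9, lev 2), Sara (id 11, lev 2), Zane (id 12, lev 2).
Iteration 3: rows with manager_id in {9,11,12} -> Eve (id 14, lev 3).
Iteration 4: no rows with manager_id in {14}; recursion stops.
SUM(lev) = 0 + 1 + 2 + 2 + 2 + 3 = 10.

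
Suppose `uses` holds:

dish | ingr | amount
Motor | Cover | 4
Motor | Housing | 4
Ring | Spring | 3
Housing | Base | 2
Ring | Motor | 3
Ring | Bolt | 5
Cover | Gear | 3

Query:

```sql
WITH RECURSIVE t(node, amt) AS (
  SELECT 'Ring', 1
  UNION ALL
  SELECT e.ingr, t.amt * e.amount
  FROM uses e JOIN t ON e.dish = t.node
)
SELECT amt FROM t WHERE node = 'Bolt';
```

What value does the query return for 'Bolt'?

5

Base: (Ring, amt=1).
Iteration 1: components of {Ring} -> Bolt = 1*5 = 5, Motor = 1*3 = 3, Spring = 1*3 = 3.
Iteration 2: components of {Bolt,Motor,Spring} -> Cover = 3*4 = 12, Housing = 3*4 = 12.
Iteration 3: components of {Cover,Housing} -> Base = 12*2 = 24, Gear = 12*3 = 36.
Iteration 4: no further components; recursion stops.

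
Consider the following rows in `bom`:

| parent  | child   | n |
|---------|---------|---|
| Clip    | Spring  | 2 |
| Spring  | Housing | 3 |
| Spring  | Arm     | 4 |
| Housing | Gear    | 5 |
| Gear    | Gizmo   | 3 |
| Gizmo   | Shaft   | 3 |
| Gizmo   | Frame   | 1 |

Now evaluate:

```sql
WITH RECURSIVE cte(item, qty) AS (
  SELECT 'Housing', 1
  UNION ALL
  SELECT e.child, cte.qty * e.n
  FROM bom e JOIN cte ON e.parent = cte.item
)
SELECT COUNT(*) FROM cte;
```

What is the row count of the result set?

5

Base: (Housing, qty=1).
Iteration 1: components of {Housing} -> Gear = 1*5 = 5.
Iteration 2: components of {Gear} -> Gizmo = 5*3 = 15.
Iteration 3: components of {Gizmo} -> Frame = 15*1 = 15, Shaft = 15*3 = 45.
Iteration 4: no further components; recursion stops.
Total rows emitted: 5.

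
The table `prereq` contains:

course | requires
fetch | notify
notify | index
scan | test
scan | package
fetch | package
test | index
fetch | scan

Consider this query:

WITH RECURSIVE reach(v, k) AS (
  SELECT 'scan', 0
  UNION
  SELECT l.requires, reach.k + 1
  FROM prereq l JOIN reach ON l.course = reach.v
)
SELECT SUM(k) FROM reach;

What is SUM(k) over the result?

4

Base: (scan, k=0).
Iteration 1: edges from {scan} -> (package, k=1), (test, k=1).
Iteration 2: edges from {package,test} -> (index, k=2).
Iteration 3: no outgoing edges from {index}; recursion stops.
SUM(k) = 0 + 1 + 1 + 2 = 4.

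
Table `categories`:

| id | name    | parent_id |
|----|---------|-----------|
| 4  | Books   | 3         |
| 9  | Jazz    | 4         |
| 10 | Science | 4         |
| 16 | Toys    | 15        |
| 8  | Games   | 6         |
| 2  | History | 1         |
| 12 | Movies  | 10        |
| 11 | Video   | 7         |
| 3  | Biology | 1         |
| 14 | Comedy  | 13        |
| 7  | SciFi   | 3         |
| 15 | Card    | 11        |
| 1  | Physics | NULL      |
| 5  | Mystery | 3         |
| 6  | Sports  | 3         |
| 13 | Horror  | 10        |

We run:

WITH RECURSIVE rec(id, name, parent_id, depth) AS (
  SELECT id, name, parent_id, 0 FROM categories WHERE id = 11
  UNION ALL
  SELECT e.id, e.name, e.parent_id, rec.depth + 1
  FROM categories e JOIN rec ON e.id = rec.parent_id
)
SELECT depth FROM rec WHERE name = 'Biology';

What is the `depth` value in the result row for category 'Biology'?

Base: id=11 (Video), parent_id=7, depth 0.
Iteration 1: join on id=7 -> SciFi (id 7, parent_id=3, depth 1).
Iteration 2: join on id=3 -> Biology (id 3, parent_id=1, depth 2).
Iteration 3: join on id=1 -> Physics (id 1, parent_id=NULL, depth 3).
Iteration 4: parent_id is NULL; no match; recursion stops.

2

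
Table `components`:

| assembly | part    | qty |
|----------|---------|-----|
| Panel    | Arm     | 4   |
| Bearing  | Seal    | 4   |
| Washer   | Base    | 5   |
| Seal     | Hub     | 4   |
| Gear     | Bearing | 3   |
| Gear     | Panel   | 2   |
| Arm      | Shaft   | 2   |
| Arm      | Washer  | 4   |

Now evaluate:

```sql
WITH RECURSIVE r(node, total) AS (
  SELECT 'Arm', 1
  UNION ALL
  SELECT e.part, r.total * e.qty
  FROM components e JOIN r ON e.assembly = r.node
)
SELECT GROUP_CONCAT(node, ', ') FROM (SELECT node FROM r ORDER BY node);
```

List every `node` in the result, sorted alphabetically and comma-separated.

Base: (Arm, total=1).
Iteration 1: components of {Arm} -> Shaft = 1*2 = 2, Washer = 1*4 = 4.
Iteration 2: components of {Shaft,Washer} -> Base = 4*5 = 20.
Iteration 3: no further components; recursion stops.

Arm, Base, Shaft, Washer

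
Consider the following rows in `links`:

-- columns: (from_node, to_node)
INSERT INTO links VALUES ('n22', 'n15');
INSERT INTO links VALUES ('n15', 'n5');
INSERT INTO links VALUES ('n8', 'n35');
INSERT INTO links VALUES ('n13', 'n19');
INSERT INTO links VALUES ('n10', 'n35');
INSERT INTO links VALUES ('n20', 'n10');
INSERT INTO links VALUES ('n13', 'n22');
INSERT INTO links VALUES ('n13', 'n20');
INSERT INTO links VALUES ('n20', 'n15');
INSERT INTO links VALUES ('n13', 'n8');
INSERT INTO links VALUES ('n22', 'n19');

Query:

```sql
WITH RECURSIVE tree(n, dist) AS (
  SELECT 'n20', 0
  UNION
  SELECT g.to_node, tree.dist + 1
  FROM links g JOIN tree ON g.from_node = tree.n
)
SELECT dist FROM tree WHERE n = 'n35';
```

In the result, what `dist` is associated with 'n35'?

Base: (n20, dist=0).
Iteration 1: edges from {n20} -> (n10, dist=1), (n15, dist=1).
Iteration 2: edges from {n10,n15} -> (n35, dist=2), (n5, dist=2).
Iteration 3: no outgoing edges from {n35,n5}; recursion stops.

2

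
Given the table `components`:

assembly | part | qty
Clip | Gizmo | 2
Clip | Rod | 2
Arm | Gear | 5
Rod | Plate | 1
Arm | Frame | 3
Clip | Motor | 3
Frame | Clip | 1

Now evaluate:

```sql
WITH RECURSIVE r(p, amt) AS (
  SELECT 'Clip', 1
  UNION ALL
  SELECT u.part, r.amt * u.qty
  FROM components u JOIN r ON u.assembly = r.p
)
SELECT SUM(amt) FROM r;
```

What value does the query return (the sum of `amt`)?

Base: (Clip, amt=1).
Iteration 1: components of {Clip} -> Gizmo = 1*2 = 2, Motor = 1*3 = 3, Rod = 1*2 = 2.
Iteration 2: components of {Gizmo,Motor,Rod} -> Plate = 2*1 = 2.
Iteration 3: no further components; recursion stops.
SUM(amt) = 1 + 2 + 2 + 3 + 2 = 10.

10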